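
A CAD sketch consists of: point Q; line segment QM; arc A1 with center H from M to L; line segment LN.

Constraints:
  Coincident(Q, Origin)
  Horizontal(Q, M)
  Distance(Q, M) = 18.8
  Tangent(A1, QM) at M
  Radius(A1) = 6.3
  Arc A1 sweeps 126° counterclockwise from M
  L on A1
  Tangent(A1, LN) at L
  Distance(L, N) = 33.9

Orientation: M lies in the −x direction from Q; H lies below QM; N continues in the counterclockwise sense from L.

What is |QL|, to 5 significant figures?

25.906

The tangent condition forces HM to be normal to QM, so H = M + (0, -6.3) = (-18.800, -6.3000). On A1, M sits at bearing 90° from H; a 126° counterclockwise sweep puts L at bearing 216°, so L = H + 6.3·(cos 216°, sin 216°) = (-23.897, -10.003). Then |QL| = |L − Q| = 25.906.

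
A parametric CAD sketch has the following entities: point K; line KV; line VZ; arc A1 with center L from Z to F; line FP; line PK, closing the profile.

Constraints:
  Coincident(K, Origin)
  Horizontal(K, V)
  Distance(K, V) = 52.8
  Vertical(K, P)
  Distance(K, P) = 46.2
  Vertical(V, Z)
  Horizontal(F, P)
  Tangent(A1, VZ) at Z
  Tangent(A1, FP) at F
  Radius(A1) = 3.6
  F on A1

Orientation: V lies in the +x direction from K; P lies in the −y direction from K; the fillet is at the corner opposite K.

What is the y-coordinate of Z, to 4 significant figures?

-42.60

K is at the origin; KV is horizontal with |KV| = 52.8 and V on the +x side, so V = (52.80, 0.000). KP is vertical with |KP| = 46.2 and P on the −y side, so P = (0.000, -46.20). The virtual corner opposite K is at (52.80, -46.20). Tangency of A1 to VZ means the radius LZ is perpendicular to VZ and tangency of A1 to FP means the radius LF is perpendicular to FP, with radius 3.6, so the center L sits 3.6 in from both sides at L = (49.20, -42.60). That places the tangent points at Z = (52.80, -42.60) on VZ and F = (49.20, -46.20) on FP. So Z.y = -42.60.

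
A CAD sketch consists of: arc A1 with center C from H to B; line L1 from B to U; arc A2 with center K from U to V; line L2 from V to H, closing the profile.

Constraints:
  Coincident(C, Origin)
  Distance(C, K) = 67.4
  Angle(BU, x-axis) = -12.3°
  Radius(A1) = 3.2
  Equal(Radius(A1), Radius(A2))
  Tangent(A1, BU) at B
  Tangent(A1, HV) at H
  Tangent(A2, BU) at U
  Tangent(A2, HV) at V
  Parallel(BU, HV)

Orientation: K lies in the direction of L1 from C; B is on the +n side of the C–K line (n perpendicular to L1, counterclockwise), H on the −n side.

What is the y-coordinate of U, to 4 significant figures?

-11.23

The slot axis is L1's direction at -12.3°, so u = (cos -12.3°, sin -12.3°) = (0.9770, -0.2130) and n = (−sin -12.3°, cos -12.3°) = (0.2130, 0.9770). C is at the origin and K lies 67.4 along u from C, so K = 67.4·u = (65.85, -14.36). Tangency of A1 to both parallel lines with radius 3.2 puts B and H at C ± 3.2·n: B = (0.6817, 3.127), H = (-0.6817, -3.127). Equal radii place U and V the same way about K: U = K + 3.2·n = (66.53, -11.23), V = K − 3.2·n = (65.17, -17.48). So U.y = -11.23.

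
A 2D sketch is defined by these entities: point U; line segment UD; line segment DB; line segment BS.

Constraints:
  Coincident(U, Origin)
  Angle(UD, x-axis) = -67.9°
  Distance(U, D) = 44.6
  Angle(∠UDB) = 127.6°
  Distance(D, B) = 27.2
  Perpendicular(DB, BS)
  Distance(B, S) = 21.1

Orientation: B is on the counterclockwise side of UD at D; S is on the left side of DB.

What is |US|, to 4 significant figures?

56.24

U is at the origin; UD runs at -67.9° with length 44.6, so D = 44.6·(cos -67.9°, sin -67.9°) = (16.78, -41.32). ∠UDB = 127.6°, so DB runs at -67.9° + (180° − 127.6°) = -15.50° from the x-axis; with |DB| = 27.2, B = D + 27.2·(cos -15.50°, sin -15.50°) = (42.99, -48.59). DB is perpendicular to BS; with |BS| = 21.1 on the left of DB, S = B + 21.1·(0.2672, 0.9636) = (48.63, -28.26). Then |US| = |S − U| = 56.24.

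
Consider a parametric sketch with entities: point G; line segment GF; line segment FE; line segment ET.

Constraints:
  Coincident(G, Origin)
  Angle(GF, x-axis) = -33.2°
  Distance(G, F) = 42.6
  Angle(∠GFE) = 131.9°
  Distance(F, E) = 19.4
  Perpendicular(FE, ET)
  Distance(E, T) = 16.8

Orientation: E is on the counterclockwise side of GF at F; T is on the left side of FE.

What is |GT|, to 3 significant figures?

50.1

G is at the origin; GF runs at -33.2° with length 42.6, so F = 42.6·(cos -33.2°, sin -33.2°) = (35.6, -23.3). ∠GFE = 131.9°, so FE runs at -33.2° + (180° − 131.9°) = 14.9° from the x-axis; with |FE| = 19.4, E = F + 19.4·(cos 14.9°, sin 14.9°) = (54.4, -18.3). The perpendicularity gives ET at right angles to FE; with |ET| = 16.8 on the left of FE, T = E + 16.8·(-0.257, 0.966) = (50.1, -2.10). Then |GT| = |T − G| = 50.1.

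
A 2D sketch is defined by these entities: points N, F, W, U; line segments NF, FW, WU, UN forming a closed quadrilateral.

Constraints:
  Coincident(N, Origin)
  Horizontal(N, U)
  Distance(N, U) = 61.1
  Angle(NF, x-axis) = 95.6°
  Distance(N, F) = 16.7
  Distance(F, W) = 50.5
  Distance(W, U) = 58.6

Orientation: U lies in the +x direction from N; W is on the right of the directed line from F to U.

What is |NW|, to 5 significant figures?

34.182

Checks: |FW| = 50.50 ✓; |WU| = 58.60 ✓.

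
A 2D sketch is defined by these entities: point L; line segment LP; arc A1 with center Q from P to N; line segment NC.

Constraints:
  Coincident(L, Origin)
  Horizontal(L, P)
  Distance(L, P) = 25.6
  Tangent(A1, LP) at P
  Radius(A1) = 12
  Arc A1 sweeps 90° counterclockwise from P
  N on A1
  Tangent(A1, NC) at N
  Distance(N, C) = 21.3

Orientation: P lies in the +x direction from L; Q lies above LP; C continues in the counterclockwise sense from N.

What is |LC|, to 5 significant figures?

50.226

L is at the origin; LP is horizontal with |LP| = 25.6 and P on the +x side, so P = (25.600, 0.0000). A1 meets LP tangentially, so QP is at right angles to LP, so Q = P + (0, 12) = (25.600, 12.000). On A1, P sits at bearing -90° from Q; a 90° counterclockwise sweep puts N at bearing 0°, so N = Q + 12.0·(cos 0°, sin 0°) = (37.600, 12.000). A1 meets NC tangentially, so QN is at right angles to NC, so NC runs along (−sin 0°, cos 0°); with |NC| = 21.3, C = (37.600, 33.300). Then |LC| = |C − L| = 50.226.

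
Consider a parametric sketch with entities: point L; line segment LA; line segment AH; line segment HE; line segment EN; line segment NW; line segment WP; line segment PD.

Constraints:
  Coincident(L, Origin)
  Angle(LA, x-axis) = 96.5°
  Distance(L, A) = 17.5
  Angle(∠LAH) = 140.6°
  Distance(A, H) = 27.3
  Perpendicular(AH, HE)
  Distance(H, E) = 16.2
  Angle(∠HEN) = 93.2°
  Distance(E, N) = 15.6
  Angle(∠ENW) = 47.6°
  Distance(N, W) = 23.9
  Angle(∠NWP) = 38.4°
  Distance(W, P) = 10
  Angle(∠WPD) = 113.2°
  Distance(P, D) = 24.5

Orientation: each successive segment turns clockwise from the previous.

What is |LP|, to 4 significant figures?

40.29

L is at the origin; LA runs at 96.5° with length 17.5, so A = (-1.981, 17.39). ∠LAH = 140.6° gives AH at 57.10° from the x-axis; with |AH| = 27.3, H = (12.85, 40.31). AH ⟂ HE, so HE runs at -32.90°; with |HE| = 16.2, E = (26.45, 31.51). ∠HEN = 93.2° gives EN at -119.7° from the x-axis; with |EN| = 15.6, N = (18.72, 17.96). ∠ENW = 47.6° gives NW at 107.9° from the x-axis; with |NW| = 23.9, W = (11.37, 40.70). ∠NWP = 38.4° gives WP at -33.70° from the x-axis; with |WP| = 10.0, P = (19.69, 35.15). Then |LP| = |P − L| = 40.29.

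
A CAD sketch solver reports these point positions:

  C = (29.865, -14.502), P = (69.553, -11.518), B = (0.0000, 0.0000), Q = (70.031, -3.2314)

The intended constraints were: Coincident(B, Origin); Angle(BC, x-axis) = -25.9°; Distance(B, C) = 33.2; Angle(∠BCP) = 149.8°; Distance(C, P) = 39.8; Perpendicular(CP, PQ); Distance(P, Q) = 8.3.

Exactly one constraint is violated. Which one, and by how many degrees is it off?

Perpendicular(CP, PQ) — off by 7.60°.

B = (0.00, 0.00) ✓; BC at -25.90° ✓; |BC| = 33.20 ✓; ∠BCP = 149.8° ✓; |CP| = 39.80 ✓; ∠(CP, PQ) = 82.40° ✗; |PQ| = 8.300 ✓.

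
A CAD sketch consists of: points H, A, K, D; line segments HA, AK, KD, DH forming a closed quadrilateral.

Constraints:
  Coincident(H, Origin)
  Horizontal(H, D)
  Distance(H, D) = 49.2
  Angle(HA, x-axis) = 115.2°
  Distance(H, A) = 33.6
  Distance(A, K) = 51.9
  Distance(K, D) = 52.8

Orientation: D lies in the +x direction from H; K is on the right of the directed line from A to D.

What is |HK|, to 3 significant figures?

19.5

Checks: |AK| = 51.90 ✓; |KD| = 52.80 ✓.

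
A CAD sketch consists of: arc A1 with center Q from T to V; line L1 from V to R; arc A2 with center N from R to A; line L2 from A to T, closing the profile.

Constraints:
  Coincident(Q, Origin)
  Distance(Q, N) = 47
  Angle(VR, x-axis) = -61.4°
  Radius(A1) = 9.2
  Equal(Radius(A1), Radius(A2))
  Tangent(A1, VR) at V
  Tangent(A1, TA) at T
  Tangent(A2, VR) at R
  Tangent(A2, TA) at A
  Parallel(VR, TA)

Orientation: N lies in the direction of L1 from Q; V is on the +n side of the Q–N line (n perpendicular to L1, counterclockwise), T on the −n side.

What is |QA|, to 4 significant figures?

47.89

Tangency of A1 to both parallel lines with radius 9.2 puts V and T at Q ± 9.2·n: V = (8.077, 4.404), T = (-8.077, -4.404). Equal radii place R and A the same way about N: R = N + 9.2·n = (30.58, -36.86), A = N − 9.2·n = (14.42, -45.67). Then |QA| = |A − Q| = 47.89.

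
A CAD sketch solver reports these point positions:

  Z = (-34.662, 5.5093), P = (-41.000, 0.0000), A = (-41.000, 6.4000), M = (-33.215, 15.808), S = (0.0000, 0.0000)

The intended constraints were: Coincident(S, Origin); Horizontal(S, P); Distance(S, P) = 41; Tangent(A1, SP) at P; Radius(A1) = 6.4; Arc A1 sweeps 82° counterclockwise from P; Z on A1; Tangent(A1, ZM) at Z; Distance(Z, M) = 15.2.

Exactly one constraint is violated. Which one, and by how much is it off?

Distance(Z, M) = 15.2 — off by 4.80.

S = (0.00, 0.00) ✓; S.y = 0.00, P.y = 0.00 ✓; |SP| = 41.00 ✓; ∠(AP, PS) = 90.00° ✓; |AP| = 6.400 ✓; bearing(A→Z) − bearing(A→P) = 82.00° ✓; |AZ| = 6.400 ✓; ∠(AZ, ZM) = 90.00° ✓; |ZM| = 10.40 ✗.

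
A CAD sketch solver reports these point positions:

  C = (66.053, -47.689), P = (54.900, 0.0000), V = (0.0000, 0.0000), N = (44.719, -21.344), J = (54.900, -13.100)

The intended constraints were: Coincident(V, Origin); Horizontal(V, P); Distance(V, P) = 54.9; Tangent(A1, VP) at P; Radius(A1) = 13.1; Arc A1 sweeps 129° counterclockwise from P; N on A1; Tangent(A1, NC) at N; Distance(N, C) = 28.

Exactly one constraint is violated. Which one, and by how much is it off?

Distance(N, C) = 28 — off by 5.90.

V = (0.00, 0.00) ✓; V.y = 0.00, P.y = 0.00 ✓; |VP| = 54.90 ✓; ∠(JP, PV) = 90.00° ✓; |JP| = 13.10 ✓; bearing(J→N) − bearing(J→P) = 129.0° ✓; |JN| = 13.10 ✓; ∠(JN, NC) = 90.00° ✓; |NC| = 33.90 ✗.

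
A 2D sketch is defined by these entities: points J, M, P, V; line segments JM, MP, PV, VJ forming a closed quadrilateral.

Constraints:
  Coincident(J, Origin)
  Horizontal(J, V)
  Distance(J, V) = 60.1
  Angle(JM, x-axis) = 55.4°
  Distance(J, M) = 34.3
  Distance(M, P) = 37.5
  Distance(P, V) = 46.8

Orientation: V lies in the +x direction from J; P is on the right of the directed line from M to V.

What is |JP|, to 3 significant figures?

16.7

Checks: |MP| = 37.50 ✓; |PV| = 46.80 ✓.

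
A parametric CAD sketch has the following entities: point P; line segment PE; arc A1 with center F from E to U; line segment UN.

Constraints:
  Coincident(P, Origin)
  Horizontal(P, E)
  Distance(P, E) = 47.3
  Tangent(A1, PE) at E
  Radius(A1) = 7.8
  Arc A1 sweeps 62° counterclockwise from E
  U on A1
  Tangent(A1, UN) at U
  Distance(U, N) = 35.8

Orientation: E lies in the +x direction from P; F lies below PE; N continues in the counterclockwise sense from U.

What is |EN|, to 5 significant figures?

42.887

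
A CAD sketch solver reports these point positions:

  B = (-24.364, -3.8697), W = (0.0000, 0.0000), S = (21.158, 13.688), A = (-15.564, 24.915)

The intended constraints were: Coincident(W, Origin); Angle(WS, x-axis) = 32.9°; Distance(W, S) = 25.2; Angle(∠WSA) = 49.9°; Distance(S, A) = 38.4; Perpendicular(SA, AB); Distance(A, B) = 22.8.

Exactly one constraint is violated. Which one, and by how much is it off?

Distance(A, B) = 22.8 — off by 7.30.

W = (0.00, 0.00) ✓; WS at 32.90° ✓; |WS| = 25.20 ✓; ∠WSA = 49.90° ✓; |SA| = 38.40 ✓; ∠(SA, AB) = 90.00° ✓; |AB| = 30.10 ✗.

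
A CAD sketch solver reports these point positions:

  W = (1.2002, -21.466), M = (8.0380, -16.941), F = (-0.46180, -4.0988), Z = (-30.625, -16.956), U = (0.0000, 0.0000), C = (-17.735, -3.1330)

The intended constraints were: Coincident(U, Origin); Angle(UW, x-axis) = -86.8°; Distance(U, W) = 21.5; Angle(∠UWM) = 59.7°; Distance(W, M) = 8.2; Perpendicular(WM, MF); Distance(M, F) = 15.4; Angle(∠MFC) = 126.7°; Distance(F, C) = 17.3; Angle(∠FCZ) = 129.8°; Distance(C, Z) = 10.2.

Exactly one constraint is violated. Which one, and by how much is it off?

Distance(C, Z) = 10.2 — off by 8.70.

U = (0.00, 0.00) ✓; UW at -86.80° ✓; |UW| = 21.50 ✓; ∠UWM = 59.71° ✓; |WM| = 8.199 ✓; ∠(WM, MF) = 90.00° ✓; |MF| = 15.40 ✓; ∠MFC = 126.7° ✓; |FC| = 17.30 ✓; ∠FCZ = 129.8° ✓; |CZ| = 18.90 ✗.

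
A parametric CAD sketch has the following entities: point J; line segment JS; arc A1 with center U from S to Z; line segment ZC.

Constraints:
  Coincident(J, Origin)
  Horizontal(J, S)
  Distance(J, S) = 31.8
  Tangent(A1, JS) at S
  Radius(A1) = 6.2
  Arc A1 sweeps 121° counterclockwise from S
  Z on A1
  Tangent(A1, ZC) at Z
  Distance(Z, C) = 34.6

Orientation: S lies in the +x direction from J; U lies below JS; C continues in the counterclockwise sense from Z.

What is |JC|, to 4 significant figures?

59.06

J is at the origin; J and S share the same y with |JS| = 31.8 and S on the +x side, so S = (31.80, 0.000). The tangent condition forces US to be normal to JS, so U = S + (0, -6.2) = (31.80, -6.200). On A1, S sits at bearing 90° from U; a 121° counterclockwise sweep puts Z at bearing 211°, so Z = U + 6.2·(cos 211°, sin 211°) = (26.49, -9.393). The tangent condition forces UZ to be normal to ZC, so ZC runs along (−sin 211°, cos 211°); with |ZC| = 34.6, C = (44.31, -39.05). Then |JC| = |C − J| = 59.06.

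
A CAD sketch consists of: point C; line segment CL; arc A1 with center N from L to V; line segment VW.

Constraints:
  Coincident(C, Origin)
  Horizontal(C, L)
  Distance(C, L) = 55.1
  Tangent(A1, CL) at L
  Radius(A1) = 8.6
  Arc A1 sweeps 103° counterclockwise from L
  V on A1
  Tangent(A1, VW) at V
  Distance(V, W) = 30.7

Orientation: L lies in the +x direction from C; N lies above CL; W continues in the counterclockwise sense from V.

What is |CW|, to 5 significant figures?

69.546

On A1, L sits at bearing -90° from N; a 103° counterclockwise sweep puts V at bearing 13°, so V = N + 8.6·(cos 13°, sin 13°) = (63.480, 10.535). The tangent condition forces NV to be normal to VW, so VW runs along (−sin 13°, cos 13°); with |VW| = 30.7, W = (56.574, 40.448). Then |CW| = |W − C| = 69.546.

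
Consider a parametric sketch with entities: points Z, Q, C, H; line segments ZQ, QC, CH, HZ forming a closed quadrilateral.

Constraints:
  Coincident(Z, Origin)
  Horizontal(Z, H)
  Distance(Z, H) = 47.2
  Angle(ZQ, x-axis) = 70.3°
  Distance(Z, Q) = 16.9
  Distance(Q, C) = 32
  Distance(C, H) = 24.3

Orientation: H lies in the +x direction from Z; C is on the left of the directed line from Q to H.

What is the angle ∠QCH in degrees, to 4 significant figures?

103.4°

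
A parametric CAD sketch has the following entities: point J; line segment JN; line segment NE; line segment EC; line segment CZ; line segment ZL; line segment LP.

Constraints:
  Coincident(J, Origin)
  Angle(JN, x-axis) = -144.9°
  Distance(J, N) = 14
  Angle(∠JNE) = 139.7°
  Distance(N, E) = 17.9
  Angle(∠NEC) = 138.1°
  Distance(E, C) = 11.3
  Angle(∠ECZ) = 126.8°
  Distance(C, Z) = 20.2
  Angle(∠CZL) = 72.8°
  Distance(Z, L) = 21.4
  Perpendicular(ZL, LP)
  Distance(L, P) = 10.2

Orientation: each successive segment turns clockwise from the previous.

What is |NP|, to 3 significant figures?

13.3

J is at the origin; JN runs at -144.9° with length 14.0, so N = (-11.5, -8.05). ∠JNE = 139.7° gives NE at 175° from the x-axis; with |NE| = 17.9, E = (-29.3, -6.43). ∠NEC = 138.1° gives EC at 133° from the x-axis; with |EC| = 11.3, C = (-37.0, 1.85). ∠ECZ = 126.8° gives CZ at 79.7° from the x-axis; with |CZ| = 20.2, Z = (-33.4, 21.7). ∠CZL = 72.8° gives ZL at -27.5° from the x-axis; with |ZL| = 21.4, L = (-14.4, 11.8). ZL ⟂ LP, so LP runs at -118°; with |LP| = 10.2, P = (-19.1, 2.80). Then |NP| = |P − N| = 13.3.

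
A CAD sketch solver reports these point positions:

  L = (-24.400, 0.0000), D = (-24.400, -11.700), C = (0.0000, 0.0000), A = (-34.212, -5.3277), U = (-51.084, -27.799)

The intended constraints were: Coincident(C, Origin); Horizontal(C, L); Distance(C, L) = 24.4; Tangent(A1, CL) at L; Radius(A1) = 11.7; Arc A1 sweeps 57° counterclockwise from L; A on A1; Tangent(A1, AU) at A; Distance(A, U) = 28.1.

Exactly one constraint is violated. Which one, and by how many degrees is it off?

Tangent(A1, AU) at A — off by 3.90°.

C = (0.00, 0.00) ✓; C.y = 0.00, L.y = 0.00 ✓; |CL| = 24.40 ✓; ∠(DL, LC) = 90.00° ✓; |DL| = 11.70 ✓; bearing(D→A) − bearing(D→L) = 57.00° ✓; |DA| = 11.70 ✓; ∠(DA, AU) = 93.90° ✗; |AU| = 28.10 ✓.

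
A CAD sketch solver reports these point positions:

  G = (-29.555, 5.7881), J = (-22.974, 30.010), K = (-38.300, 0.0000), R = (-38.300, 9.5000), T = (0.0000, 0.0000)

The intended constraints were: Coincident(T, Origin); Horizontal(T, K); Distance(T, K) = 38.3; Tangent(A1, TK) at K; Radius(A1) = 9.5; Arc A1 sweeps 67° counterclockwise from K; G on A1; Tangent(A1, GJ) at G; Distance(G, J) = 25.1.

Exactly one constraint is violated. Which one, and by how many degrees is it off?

Tangent(A1, GJ) at G — off by 7.80°.

T = (0.00, 0.00) ✓; T.y = 0.00, K.y = 0.00 ✓; |TK| = 38.30 ✓; ∠(RK, KT) = 90.00° ✓; |RK| = 9.500 ✓; bearing(R→G) − bearing(R→K) = 67.00° ✓; |RG| = 9.500 ✓; ∠(RG, GJ) = 82.20° ✗; |GJ| = 25.10 ✓.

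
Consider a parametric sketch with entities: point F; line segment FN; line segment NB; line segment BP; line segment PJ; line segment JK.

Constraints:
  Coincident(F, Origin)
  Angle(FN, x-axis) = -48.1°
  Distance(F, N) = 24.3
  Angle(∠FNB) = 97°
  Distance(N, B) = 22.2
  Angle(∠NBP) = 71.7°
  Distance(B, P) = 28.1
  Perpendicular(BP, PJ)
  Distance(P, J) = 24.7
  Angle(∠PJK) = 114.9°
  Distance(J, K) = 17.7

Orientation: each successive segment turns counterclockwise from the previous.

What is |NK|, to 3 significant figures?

12.2

F is at the origin; FN runs at -48.1° with length 24.3, so N = (16.2, -18.1). ∠FNB = 97.0° gives NB at 34.9° from the x-axis; with |NB| = 22.2, B = (34.4, -5.39). ∠NBP = 71.7° gives BP at 143° from the x-axis; with |BP| = 28.1, P = (11.9, 11.4). BP is perpendicular to PJ, so PJ runs at -127°; with |PJ| = 24.7, J = (-2.86, -8.33). ∠PJK = 114.9° gives JK at -61.7° from the x-axis; with |JK| = 17.7, K = (5.53, -23.9). Then |NK| = |K − N| = 12.2.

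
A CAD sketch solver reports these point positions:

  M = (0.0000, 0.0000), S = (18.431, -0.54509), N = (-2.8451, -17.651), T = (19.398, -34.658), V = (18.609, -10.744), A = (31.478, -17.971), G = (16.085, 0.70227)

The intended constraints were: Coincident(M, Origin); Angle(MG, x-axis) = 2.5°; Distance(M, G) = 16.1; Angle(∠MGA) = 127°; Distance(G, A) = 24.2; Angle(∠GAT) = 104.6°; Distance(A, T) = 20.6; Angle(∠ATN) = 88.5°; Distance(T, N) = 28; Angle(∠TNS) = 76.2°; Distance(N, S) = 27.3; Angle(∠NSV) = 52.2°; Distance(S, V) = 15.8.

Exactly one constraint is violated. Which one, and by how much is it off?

Distance(S, V) = 15.8 — off by 5.60.

M = (0.00, 0.00) ✓; MG at 2.500° ✓; |MG| = 16.10 ✓; ∠MGA = 127.0° ✓; |GA| = 24.20 ✓; ∠GAT = 104.6° ✓; |AT| = 20.60 ✓; ∠ATN = 88.50° ✓; |TN| = 28.00 ✓; ∠TNS = 76.20° ✓; |NS| = 27.30 ✓; ∠NSV = 52.20° ✓; |SV| = 10.20 ✗.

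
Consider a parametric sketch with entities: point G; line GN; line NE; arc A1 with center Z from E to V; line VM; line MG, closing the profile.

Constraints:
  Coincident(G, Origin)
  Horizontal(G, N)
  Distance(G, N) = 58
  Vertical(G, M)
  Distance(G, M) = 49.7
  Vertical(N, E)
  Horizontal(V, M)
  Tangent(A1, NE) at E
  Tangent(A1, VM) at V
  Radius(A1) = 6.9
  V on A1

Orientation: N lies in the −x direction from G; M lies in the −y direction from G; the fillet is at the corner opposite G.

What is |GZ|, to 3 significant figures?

66.7

G and M share the same x with |GM| = 49.7 and M on the −y side, so M = (0.00, -49.7). The virtual corner opposite G is at (-58.0, -49.7). Since A1 is tangent to NE there, ZE ⟂ NE and since A1 is tangent to VM there, ZV ⟂ VM, with radius 6.9, so the center Z sits 6.9 in from both sides at Z = (-51.1, -42.8). Then |GZ| = |Z − G| = 66.7.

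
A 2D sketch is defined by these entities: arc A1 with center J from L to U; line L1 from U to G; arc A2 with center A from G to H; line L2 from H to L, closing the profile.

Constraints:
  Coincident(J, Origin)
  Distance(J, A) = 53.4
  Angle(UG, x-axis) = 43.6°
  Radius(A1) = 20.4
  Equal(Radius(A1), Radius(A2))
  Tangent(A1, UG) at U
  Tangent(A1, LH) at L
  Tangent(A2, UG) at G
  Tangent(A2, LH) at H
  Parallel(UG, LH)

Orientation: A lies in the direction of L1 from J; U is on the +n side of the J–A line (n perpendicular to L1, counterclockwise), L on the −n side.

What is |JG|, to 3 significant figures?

57.2

The slot axis is L1's direction at 43.6°, so u = (cos 43.6°, sin 43.6°) = (0.724, 0.690) and n = (−sin 43.6°, cos 43.6°) = (-0.690, 0.724). J is at the origin and A lies 53.4 along u from J, so A = 53.4·u = (38.7, 36.8). Tangency of A1 to both parallel lines with radius 20.4 puts U and L at J ± 20.4·n: U = (-14.1, 14.8), L = (14.1, -14.8). Equal radii place G and H the same way about A: G = A + 20.4·n = (24.6, 51.6), H = A − 20.4·n = (52.7, 22.1). Then |JG| = |G − J| = 57.2.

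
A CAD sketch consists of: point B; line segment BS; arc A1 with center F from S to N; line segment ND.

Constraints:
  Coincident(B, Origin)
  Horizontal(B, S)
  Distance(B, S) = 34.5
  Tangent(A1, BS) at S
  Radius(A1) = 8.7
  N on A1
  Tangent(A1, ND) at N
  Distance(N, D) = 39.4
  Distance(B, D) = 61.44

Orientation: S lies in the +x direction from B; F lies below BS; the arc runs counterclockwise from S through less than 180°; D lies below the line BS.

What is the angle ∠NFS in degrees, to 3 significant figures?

106°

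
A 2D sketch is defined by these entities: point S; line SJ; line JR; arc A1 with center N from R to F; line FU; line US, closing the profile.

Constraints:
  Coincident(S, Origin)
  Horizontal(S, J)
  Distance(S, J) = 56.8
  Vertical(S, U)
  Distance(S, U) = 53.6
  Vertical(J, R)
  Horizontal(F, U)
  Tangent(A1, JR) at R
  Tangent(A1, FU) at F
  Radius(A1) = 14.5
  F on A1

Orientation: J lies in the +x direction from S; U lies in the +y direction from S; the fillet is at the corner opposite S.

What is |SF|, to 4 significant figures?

68.28

S is at the origin; SJ is horizontal with |SJ| = 56.8 and J on the +x side, so J = (56.80, 0.000). SU is vertical with |SU| = 53.6 and U on the +y side, so U = (0.000, 53.60). The virtual corner opposite S is at (56.80, 53.60). A1 meets JR tangentially, so NR is at right angles to JR and the tangent condition forces NF to be normal to FU, with radius 14.5, so the center N sits 14.5 in from both sides at N = (42.30, 39.10). That places the tangent points at R = (56.80, 39.10) on JR and F = (42.30, 53.60) on FU. Then |SF| = |F − S| = 68.28.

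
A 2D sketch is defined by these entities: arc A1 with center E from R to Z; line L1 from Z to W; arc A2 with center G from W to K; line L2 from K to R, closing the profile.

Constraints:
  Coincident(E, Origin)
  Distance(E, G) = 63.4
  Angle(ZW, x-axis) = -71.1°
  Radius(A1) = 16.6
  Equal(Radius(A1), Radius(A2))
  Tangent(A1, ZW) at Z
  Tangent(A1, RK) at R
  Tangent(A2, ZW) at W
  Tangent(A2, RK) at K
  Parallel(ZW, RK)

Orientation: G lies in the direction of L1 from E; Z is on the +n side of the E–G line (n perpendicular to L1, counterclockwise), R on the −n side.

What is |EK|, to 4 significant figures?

65.54

Tangency of A1 to both parallel lines with radius 16.6 puts Z and R at E ± 16.6·n: Z = (15.71, 5.377), R = (-15.71, -5.377). Equal radii place W and K the same way about G: W = G + 16.6·n = (36.24, -54.60), K = G − 16.6·n = (4.831, -65.36). Then |EK| = |K − E| = 65.54.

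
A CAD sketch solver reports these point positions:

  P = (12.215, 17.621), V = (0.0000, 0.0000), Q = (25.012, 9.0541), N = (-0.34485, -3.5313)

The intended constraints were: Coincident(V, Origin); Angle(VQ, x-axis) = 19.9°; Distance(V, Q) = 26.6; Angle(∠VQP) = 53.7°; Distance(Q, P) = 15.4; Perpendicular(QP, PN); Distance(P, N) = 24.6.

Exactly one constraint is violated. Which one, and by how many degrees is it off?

Perpendicular(QP, PN) — off by 3.10°.

V = (0.00, 0.00) ✓; VQ at 19.90° ✓; |VQ| = 26.60 ✓; ∠VQP = 53.70° ✓; |QP| = 15.40 ✓; ∠(QP, PN) = 93.10° ✗; |PN| = 24.60 ✓.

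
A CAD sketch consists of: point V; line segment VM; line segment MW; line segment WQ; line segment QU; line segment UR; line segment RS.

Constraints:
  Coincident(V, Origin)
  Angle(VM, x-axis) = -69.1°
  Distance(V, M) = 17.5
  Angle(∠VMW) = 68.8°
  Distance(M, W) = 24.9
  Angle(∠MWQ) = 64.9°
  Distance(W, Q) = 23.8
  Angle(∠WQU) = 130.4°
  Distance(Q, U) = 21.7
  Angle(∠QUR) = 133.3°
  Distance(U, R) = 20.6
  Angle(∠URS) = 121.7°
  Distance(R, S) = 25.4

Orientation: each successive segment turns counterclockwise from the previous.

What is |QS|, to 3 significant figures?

49.2

V is at the origin; VM runs at -69.1° with length 17.5, so M = (6.24, -16.3). ∠VMW = 68.8° gives MW at 42.1° from the x-axis; with |MW| = 24.9, W = (24.7, 0.345). ∠MWQ = 64.9° gives WQ at 157° from the x-axis; with |WQ| = 23.8, Q = (2.78, 9.57). ∠WQU = 130.4° gives QU at -153° from the x-axis; with |QU| = 21.7, U = (-16.6, -0.216). ∠QUR = 133.3° gives UR at -106° from the x-axis; with |UR| = 20.6, R = (-22.4, -20.0). ∠URS = 121.7° gives RS at -48.2° from the x-axis; with |RS| = 25.4, S = (-5.51, -38.9). Then |QS| = |S − Q| = 49.2.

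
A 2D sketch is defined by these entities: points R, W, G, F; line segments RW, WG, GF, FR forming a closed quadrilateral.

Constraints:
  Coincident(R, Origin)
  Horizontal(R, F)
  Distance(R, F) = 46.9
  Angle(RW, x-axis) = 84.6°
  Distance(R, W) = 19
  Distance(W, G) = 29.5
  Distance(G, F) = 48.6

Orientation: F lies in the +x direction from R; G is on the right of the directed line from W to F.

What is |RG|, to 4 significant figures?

10.51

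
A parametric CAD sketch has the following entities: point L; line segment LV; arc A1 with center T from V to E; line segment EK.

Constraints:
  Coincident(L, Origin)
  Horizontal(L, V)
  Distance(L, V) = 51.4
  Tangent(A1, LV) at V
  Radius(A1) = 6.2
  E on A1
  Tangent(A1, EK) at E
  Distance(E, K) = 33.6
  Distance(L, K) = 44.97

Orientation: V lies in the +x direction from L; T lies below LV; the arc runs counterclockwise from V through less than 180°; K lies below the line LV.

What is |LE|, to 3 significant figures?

46.0

Checks: |TE| = 6.200 ✓; ∠(TE, EK) = 90.00° ✓; |EK| = 33.60 ✓; |LK| = 44.97 ✓.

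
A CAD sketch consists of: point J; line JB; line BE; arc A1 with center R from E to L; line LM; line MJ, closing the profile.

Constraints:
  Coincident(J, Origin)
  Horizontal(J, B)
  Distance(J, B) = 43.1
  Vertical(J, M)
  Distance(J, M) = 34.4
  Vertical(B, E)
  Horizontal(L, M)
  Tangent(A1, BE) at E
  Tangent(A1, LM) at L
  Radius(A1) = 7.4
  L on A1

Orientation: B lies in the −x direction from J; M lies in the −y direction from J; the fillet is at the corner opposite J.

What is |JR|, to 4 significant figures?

44.76

J and M share the same x with |JM| = 34.4 and M on the −y side, so M = (0.000, -34.40). The virtual corner opposite J is at (-43.10, -34.40). Since A1 is tangent to BE there, RE ⟂ BE and since A1 is tangent to LM there, RL ⟂ LM, with radius 7.4, so the center R sits 7.4 in from both sides at R = (-35.70, -27.00). Then |JR| = |R − J| = 44.76.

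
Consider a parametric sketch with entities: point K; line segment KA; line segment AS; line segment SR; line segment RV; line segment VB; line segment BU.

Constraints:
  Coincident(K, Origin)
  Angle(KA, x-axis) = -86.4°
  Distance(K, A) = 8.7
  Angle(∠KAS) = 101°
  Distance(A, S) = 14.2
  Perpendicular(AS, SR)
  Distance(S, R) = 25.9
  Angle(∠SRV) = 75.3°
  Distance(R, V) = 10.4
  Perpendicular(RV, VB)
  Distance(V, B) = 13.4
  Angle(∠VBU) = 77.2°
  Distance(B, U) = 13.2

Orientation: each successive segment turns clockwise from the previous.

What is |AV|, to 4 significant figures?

23.63

K is at the origin; KA runs at -86.4° with length 8.7, so A = (0.5463, -8.683). ∠KAS = 101.0° gives AS at -165.4° from the x-axis; with |AS| = 14.2, S = (-13.20, -12.26). AS ⟂ SR, so SR runs at 104.6°; with |SR| = 25.9, R = (-19.72, 12.80). ∠SRV = 75.3° gives RV at -0.1000° from the x-axis; with |RV| = 10.4, V = (-9.324, 12.78). Then |AV| = |V − A| = 23.63.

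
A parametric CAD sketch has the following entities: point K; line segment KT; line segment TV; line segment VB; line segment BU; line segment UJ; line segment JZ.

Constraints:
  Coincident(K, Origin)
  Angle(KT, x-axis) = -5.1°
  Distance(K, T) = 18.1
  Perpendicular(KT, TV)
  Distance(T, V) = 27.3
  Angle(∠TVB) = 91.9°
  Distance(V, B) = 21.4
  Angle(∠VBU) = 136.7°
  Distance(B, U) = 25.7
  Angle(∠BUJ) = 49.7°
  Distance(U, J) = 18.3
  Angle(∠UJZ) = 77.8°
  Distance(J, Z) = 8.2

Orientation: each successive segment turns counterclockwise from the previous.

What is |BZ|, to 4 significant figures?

11.59

K is at the origin; KT runs at -5.1° with length 18.1, so T = (18.03, -1.609). KT ⟂ TV, so TV runs at 84.90°; with |TV| = 27.3, V = (20.46, 25.58). ∠TVB = 91.9° gives VB at 173.0° from the x-axis; with |VB| = 21.4, B = (-0.7853, 28.19). ∠VBU = 136.7° gives BU at -143.7° from the x-axis; with |BU| = 25.7, U = (-21.50, 12.98). ∠BUJ = 49.7° gives UJ at -13.40° from the x-axis; with |UJ| = 18.3, J = (-3.696, 8.735). ∠UJZ = 77.8° gives JZ at 88.80° from the x-axis; with |JZ| = 8.2, Z = (-3.524, 16.93). Then |BZ| = |Z − B| = 11.59.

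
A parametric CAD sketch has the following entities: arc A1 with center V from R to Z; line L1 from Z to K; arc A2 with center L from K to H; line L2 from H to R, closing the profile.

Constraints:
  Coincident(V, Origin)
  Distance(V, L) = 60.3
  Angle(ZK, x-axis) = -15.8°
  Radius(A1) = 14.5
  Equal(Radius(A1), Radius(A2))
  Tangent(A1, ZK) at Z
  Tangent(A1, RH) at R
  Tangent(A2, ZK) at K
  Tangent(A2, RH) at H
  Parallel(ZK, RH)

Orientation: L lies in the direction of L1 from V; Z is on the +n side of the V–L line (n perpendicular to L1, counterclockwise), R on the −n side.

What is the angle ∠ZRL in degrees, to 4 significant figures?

76.48°

The slot axis is L1's direction at -15.8°, so u = (cos -15.8°, sin -15.8°) = (0.9622, -0.2723) and n = (−sin -15.8°, cos -15.8°) = (0.2723, 0.9622). V is at the origin and L lies 60.3 along u from V, so L = 60.3·u = (58.02, -16.42). Tangency of A1 to both parallel lines with radius 14.5 puts Z and R at V ± 14.5·n: Z = (3.948, 13.95), R = (-3.948, -13.95). Then cos ∠ZRL = RZ·RL / (|RZ||RL|), giving 76.48°.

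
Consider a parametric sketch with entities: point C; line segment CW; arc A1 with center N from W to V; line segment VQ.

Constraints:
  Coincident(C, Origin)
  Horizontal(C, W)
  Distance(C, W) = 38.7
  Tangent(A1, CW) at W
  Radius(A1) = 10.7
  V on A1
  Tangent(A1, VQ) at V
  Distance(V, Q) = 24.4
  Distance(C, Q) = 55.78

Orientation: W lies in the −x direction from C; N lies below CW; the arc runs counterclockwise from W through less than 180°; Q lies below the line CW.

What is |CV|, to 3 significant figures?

50.8

Checks: |NV| = 10.70 ✓; ∠(NV, VQ) = 90.00° ✓; |VQ| = 24.40 ✓; |CQ| = 55.78 ✓.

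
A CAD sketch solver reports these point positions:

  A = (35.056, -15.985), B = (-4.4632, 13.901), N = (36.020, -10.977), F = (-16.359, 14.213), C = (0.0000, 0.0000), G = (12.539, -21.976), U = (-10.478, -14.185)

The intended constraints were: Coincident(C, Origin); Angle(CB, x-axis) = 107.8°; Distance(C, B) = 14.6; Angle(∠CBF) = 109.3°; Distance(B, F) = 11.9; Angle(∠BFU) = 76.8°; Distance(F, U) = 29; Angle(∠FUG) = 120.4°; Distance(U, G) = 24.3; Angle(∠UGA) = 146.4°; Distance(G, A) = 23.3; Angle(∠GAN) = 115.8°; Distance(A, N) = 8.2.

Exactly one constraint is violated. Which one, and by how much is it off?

Distance(A, N) = 8.2 — off by 3.10.

C = (0.00, 0.00) ✓; CB at 107.8° ✓; |CB| = 14.60 ✓; ∠CBF = 109.3° ✓; |BF| = 11.90 ✓; ∠BFU = 76.80° ✓; |FU| = 29.00 ✓; ∠FUG = 120.4° ✓; |UG| = 24.30 ✓; ∠UGA = 146.4° ✓; |GA| = 23.30 ✓; ∠GAN = 115.8° ✓; |AN| = 5.100 ✗.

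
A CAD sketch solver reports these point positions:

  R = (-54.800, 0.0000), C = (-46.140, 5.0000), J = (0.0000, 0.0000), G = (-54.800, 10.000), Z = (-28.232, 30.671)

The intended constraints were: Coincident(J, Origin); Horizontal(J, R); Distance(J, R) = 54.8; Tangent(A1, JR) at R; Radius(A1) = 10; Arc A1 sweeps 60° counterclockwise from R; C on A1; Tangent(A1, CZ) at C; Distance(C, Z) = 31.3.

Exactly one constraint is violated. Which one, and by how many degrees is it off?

Tangent(A1, CZ) at C — off by 4.90°.

J = (0.00, 0.00) ✓; J.y = 0.00, R.y = 0.00 ✓; |JR| = 54.80 ✓; ∠(GR, RJ) = 90.00° ✓; |GR| = 10.00 ✓; bearing(G→C) − bearing(G→R) = 60.00° ✓; |GC| = 10.00 ✓; ∠(GC, CZ) = 94.90° ✗; |CZ| = 31.30 ✓.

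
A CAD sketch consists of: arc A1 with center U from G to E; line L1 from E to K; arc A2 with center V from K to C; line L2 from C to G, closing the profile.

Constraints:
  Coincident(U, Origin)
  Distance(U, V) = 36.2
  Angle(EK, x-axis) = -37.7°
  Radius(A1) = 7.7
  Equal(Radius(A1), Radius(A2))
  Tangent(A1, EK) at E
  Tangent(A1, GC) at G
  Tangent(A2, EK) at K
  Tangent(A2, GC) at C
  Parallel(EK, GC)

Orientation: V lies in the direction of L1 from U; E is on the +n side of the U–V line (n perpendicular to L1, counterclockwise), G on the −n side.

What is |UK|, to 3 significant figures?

37.0

The slot axis is L1's direction at -37.7°, so u = (cos -37.7°, sin -37.7°) = (0.791, -0.612) and n = (−sin -37.7°, cos -37.7°) = (0.612, 0.791). U is at the origin and V lies 36.2 along u from U, so V = 36.2·u = (28.6, -22.1). Tangency of A1 to both parallel lines with radius 7.7 puts E and G at U ± 7.7·n: E = (4.71, 6.09), G = (-4.71, -6.09). Equal radii place K and C the same way about V: K = V + 7.7·n = (33.4, -16.0), C = V − 7.7·n = (23.9, -28.2). Then |UK| = |K − U| = 37.0.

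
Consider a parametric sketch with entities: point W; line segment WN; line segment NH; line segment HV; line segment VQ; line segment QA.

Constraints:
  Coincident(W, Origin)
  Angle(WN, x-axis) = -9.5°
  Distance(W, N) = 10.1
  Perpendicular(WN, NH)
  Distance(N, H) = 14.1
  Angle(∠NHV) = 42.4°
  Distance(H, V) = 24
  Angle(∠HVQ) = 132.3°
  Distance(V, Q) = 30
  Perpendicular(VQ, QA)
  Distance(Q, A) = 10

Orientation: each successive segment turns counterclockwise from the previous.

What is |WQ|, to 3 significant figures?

33.7

W is at the origin; WN runs at -9.5° with length 10.1, so N = (9.96, -1.67). The perpendicularity gives NH at right angles to WN, so NH runs at 80.5°; with |NH| = 14.1, H = (12.3, 12.2). ∠NHV = 42.4° gives HV at -142° from the x-axis; with |HV| = 24.0, V = (-6.60, -2.57). ∠HVQ = 132.3° gives VQ at -94.2° from the x-axis; with |VQ| = 30.0, Q = (-8.79, -32.5). Then |WQ| = |Q − W| = 33.7.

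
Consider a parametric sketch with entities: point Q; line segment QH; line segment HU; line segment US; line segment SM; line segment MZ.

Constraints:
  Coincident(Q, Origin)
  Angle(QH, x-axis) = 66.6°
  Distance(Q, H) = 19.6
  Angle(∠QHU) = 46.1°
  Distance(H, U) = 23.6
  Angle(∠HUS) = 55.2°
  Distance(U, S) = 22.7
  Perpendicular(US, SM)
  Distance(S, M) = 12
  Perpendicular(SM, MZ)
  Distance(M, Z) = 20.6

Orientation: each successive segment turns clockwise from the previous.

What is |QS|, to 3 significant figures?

5.39

∠QHU = 46.1° gives HU at -67.3° from the x-axis; with |HU| = 23.6, U = (16.9, -3.78). ∠HUS = 55.2° gives US at 168° from the x-axis; with |US| = 22.7, S = (-5.30, 0.974). Then |QS| = |S − Q| = 5.39.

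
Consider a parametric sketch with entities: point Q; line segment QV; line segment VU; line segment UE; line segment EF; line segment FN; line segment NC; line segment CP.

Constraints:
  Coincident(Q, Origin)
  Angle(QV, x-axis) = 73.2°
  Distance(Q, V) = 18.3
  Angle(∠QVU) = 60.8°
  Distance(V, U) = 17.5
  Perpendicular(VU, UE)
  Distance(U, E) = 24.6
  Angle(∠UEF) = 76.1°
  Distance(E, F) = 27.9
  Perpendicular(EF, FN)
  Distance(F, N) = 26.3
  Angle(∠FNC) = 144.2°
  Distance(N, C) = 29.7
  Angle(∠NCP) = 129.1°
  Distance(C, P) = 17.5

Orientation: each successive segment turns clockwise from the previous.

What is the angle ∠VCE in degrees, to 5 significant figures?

33.738°

Q is at the origin; QV runs at 73.2° with length 18.3, so V = (5.2893, 17.519). ∠QVU = 60.8° gives VU at -46.000° from the x-axis; with |VU| = 17.5, U = (17.446, 4.9305). VU is perpendicular to UE, so UE runs at -136.00°; with |UE| = 24.6, E = (-0.24996, -12.158). ∠UEF = 76.1° gives EF at 120.10° from the x-axis; with |EF| = 27.9, F = (-14.242, 11.980). EF is perpendicular to FN, so FN runs at 30.100°; with |FN| = 26.3, N = (8.5114, 25.169). ∠FNC = 144.2° gives NC at -5.7000° from the x-axis; with |NC| = 29.7, C = (38.065, 22.220). Then cos ∠VCE = CV·CE / (|CV||CE|), giving 33.738°.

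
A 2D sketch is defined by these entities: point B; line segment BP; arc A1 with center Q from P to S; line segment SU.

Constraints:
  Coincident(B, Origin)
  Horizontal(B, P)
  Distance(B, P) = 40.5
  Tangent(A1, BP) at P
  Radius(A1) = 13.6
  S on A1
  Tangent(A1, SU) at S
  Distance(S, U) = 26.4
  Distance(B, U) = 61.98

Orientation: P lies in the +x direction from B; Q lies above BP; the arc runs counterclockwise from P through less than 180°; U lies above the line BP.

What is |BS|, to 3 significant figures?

56.3

Checks: |QS| = 13.60 ✓; ∠(QS, SU) = 90.00° ✓; |SU| = 26.40 ✓; |BU| = 61.98 ✓.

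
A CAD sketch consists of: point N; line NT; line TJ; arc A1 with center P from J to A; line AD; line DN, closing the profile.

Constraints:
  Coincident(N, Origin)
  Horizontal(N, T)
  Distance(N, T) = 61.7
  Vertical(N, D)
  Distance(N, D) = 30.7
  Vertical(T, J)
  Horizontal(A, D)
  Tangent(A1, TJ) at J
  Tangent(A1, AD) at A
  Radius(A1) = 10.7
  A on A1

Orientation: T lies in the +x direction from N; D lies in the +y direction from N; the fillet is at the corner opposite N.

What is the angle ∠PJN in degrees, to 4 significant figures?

17.96°

N is at the origin; NT is horizontal with |NT| = 61.7 and T on the +x side, so T = (61.70, 0.000). N and D share the same x with |ND| = 30.7 and D on the +y side, so D = (0.000, 30.70). The virtual corner opposite N is at (61.70, 30.70). Since A1 is tangent to TJ there, PJ ⟂ TJ and the tangent condition forces PA to be normal to AD, with radius 10.7, so the center P sits 10.7 in from both sides at P = (51.00, 20.00). That places the tangent points at J = (61.70, 20.00) on TJ and A = (51.00, 30.70) on AD. Then cos ∠PJN = JP·JN / (|JP||JN|), giving 17.96°.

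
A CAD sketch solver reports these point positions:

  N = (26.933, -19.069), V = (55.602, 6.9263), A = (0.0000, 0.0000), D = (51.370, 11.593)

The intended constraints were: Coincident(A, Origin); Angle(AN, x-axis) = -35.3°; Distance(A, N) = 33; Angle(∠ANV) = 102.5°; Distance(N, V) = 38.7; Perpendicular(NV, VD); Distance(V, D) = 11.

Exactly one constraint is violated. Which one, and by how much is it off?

Distance(V, D) = 11 — off by 4.70.

A = (0.00, 0.00) ✓; AN at -35.30° ✓; |AN| = 33.00 ✓; ∠ANV = 102.5° ✓; |NV| = 38.70 ✓; ∠(NV, VD) = 90.00° ✓; |VD| = 6.300 ✗.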